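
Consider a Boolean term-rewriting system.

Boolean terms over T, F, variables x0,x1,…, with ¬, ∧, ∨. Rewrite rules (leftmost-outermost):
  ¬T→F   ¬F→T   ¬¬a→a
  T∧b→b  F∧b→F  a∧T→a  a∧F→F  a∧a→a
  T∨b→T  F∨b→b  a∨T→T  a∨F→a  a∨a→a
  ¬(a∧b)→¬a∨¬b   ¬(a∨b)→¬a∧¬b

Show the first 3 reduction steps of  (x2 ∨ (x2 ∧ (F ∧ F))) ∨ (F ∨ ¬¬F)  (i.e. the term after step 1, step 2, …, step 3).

Answer: after 3 steps: x2 ∨ (F ∨ ¬¬F)

Derivation:
  start: (x2 ∨ (x2 ∧ (F ∧ F))) ∨ (F ∨ ¬¬F)
  →1  (x2 ∨ (x2 ∧ F)) ∨ (F ∨ ¬¬F)
  →2  (x2 ∨ F) ∨ (F ∨ ¬¬F)
  →3  x2 ∨ (F ∨ ¬¬F)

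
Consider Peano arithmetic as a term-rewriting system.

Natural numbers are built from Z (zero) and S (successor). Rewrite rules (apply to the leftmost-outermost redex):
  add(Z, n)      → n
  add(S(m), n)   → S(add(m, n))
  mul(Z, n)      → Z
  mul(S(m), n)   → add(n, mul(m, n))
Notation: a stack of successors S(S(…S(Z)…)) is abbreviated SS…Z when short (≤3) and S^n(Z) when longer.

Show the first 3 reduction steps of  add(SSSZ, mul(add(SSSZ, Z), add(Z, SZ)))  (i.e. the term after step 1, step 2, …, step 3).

  start: add(SSSZ, mul(add(SSSZ, Z), add(Z, SZ)))
  [1] S(add(SSZ, mul(add(SSSZ, Z), add(Z, SZ))))
  [2] S(S(add(SZ, mul(add(SSSZ, Z), add(Z, SZ)))))
  [3] S(S(S(add(Z, mul(add(SSSZ, Z), add(Z, SZ))))))

Answer: after 3 steps: S(S(S(add(Z, mul(add(SSSZ, Z), add(Z, SZ))))))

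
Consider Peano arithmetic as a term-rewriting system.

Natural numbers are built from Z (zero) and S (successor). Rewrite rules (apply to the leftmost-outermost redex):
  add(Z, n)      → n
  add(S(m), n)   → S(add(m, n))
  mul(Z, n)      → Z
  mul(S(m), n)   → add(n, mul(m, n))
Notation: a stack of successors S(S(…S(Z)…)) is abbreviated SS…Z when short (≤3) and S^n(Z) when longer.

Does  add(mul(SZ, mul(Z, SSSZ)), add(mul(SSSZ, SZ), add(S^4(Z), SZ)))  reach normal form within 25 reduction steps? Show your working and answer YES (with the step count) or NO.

Answer: YES — reaches normal form S^8(Z) in 24 ≤ 25 steps

Derivation:
  start: add(mul(SZ, mul(Z, SSSZ)), add(mul(SSSZ, SZ), add(S^4(Z), SZ)))
  step 1: add(add(mul(Z, SSSZ), mul(Z, mul(Z, SSSZ))), add(mul(SSSZ, SZ), add(S^4(Z), SZ)))
  step 2: add(add(Z, mul(Z, mul(Z, SSSZ))), add(mul(SSSZ, SZ), add(S^4(Z), SZ)))
  step 3: add(mul(Z, mul(Z, SSSZ)), add(mul(SSSZ, SZ), add(S^4(Z), SZ)))
  step 4: add(Z, add(mul(SSSZ, SZ), add(S^4(Z), SZ)))
  step 5: add(mul(SSSZ, SZ), add(S^4(Z), SZ))
  step 6: add(add(SZ, mul(SSZ, SZ)), add(S^4(Z), SZ))
  step 7: add(S(add(Z, mul(SSZ, SZ))), add(S^4(Z), SZ))
  step 8: S(add(add(Z, mul(SSZ, SZ)), add(S^4(Z), SZ)))
  step 9: S(add(mul(SSZ, SZ), add(S^4(Z), SZ)))
  step 10: S(add(add(SZ, mul(SZ, SZ)), add(S^4(Z), SZ)))
  step 11: S(add(S(add(Z, mul(SZ, SZ))), add(S^4(Z), SZ)))
  step 12: S(S(add(add(Z, mul(SZ, SZ)), add(S^4(Z), SZ))))
  step 13: S(S(add(mul(SZ, SZ), add(S^4(Z), SZ))))
  step 14: S(S(add(add(SZ, mul(Z, SZ)), add(S^4(Z), SZ))))
  step 15: S(S(add(S(add(Z, mul(Z, SZ))), add(S^4(Z), SZ))))
  step 16: S(S(S(add(add(Z, mul(Z, SZ)), add(S^4(Z), SZ)))))
  step 17: S(S(S(add(mul(Z, SZ), add(S^4(Z), SZ)))))
  step 18: S(S(S(add(Z, add(S^4(Z), SZ)))))
  step 19: S(S(S(add(S^4(Z), SZ))))
  step 20: S(S(S(S(add(SSSZ, SZ)))))
  step 21: S(S(S(S(S(add(SSZ, SZ))))))
  step 22: S(S(S(S(S(S(add(SZ, SZ)))))))
  step 23: S(S(S(S(S(S(S(add(Z, SZ))))))))
  step 24: S^8(Z)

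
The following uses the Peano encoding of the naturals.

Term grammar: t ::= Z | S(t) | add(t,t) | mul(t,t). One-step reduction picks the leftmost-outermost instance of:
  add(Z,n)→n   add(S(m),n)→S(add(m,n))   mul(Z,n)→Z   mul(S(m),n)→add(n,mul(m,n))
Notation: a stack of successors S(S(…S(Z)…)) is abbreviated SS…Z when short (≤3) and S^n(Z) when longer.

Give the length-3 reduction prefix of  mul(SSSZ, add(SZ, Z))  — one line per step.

  start: mul(SSSZ, add(SZ, Z))
  [1] add(add(SZ, Z), mul(SSZ, add(SZ, Z)))
  [2] add(S(add(Z, Z)), mul(SSZ, add(SZ, Z)))
  [3] S(add(add(Z, Z), mul(SSZ, add(SZ, Z))))

Answer: after 3 steps: S(add(add(Z, Z), mul(SSZ, add(SZ, Z))))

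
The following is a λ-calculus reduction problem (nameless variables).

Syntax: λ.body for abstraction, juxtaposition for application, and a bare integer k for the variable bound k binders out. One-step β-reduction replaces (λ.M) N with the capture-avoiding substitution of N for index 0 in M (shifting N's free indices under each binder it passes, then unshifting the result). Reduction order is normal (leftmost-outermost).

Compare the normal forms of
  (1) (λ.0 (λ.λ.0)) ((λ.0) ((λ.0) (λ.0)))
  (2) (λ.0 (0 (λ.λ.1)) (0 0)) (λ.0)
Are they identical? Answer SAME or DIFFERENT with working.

Term A:
  start: (λ.0 (λ.λ.0)) ((λ.0) ((λ.0) (λ.0)))
  [1] (λ.0) ((λ.0) (λ.0)) (λ.λ.0)
  [2] (λ.0) (λ.0) (λ.λ.0)
  [3] (λ.0) (λ.λ.0)
  [4] λ.λ.0

Term B:
  start: (λ.0 (0 (λ.λ.1)) (0 0)) (λ.0)
  [1] (λ.0) ((λ.0) (λ.λ.1)) ((λ.0) (λ.0))
  [2] (λ.0) (λ.λ.1) ((λ.0) (λ.0))
  [3] (λ.λ.1) ((λ.0) (λ.0))
  [4] λ.(λ.0) (λ.0)
  [5] λ.λ.0

Answer: SAME — A ⇓ λ.λ.0, B ⇓ λ.λ.0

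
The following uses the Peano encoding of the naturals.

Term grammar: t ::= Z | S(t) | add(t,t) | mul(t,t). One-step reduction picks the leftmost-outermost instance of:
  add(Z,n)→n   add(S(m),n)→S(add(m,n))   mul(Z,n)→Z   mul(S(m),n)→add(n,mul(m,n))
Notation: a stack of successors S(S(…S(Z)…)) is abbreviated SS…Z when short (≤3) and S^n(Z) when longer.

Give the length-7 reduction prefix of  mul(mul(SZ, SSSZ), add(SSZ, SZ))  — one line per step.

  start: mul(mul(SZ, SSSZ), add(SSZ, SZ))
  [1] mul(add(SSSZ, mul(Z, SSSZ)), add(SSZ, SZ))
  [2] mul(S(add(SSZ, mul(Z, SSSZ))), add(SSZ, SZ))
  [3] add(add(SSZ, SZ), mul(add(SSZ, mul(Z, SSSZ)), add(SSZ, SZ)))
  [4] add(S(add(SZ, SZ)), mul(add(SSZ, mul(Z, SSSZ)), add(SSZ, SZ)))
  [5] S(add(add(SZ, SZ), mul(add(SSZ, mul(Z, SSSZ)), add(SSZ, SZ))))
  [6] S(add(S(add(Z, SZ)), mul(add(SSZ, mul(Z, SSSZ)), add(SSZ, SZ))))
  [7] S(S(add(add(Z, SZ), mul(add(SSZ, mul(Z, SSSZ)), add(SSZ, SZ)))))

Answer: after 7 steps: S(S(add(add(Z, SZ), mul(add(SSZ, mul(Z, SSSZ)), add(SSZ, SZ)))))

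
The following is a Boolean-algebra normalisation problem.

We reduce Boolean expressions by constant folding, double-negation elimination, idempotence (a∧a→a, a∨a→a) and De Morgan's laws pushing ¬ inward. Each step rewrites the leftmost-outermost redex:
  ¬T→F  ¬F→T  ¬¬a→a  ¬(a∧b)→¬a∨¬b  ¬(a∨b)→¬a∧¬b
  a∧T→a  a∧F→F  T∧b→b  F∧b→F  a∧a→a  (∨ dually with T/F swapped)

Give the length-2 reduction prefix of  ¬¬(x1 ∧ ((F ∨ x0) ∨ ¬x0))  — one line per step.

Answer: after 2 steps: x1 ∧ (x0 ∨ ¬x0)

Reduction:
  start: ¬¬(x1 ∧ ((F ∨ x0) ∨ ¬x0))
  [1] x1 ∧ ((F ∨ x0) ∨ ¬x0)
  [2] x1 ∧ (x0 ∨ ¬x0)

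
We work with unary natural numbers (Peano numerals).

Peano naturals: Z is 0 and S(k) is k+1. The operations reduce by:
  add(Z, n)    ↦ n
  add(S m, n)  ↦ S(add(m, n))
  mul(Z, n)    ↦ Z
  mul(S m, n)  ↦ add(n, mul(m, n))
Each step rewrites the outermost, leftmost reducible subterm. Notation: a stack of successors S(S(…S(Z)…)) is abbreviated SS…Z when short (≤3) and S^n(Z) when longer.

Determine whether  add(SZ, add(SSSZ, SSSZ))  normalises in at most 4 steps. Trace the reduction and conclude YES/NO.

Answer: NO — after 4 steps the term is S(S(S(add(SZ, SSSZ)))), not yet normal

Derivation:
  start: add(SZ, add(SSSZ, SSSZ))
  →1  S(add(Z, add(SSSZ, SSSZ)))
  →2  S(add(SSSZ, SSSZ))
  →3  S(S(add(SSZ, SSSZ)))
  →4  S(S(S(add(SZ, SSSZ))))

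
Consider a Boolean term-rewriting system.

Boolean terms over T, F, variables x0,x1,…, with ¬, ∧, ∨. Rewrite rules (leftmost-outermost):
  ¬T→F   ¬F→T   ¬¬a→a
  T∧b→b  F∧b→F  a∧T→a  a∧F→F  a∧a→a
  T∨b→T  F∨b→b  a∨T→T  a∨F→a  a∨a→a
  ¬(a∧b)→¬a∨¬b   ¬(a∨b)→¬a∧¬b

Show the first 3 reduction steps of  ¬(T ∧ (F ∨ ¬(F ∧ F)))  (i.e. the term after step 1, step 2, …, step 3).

Answer: after 3 steps: ¬(F ∨ ¬(F ∧ F))

Derivation:
  start: ¬(T ∧ (F ∨ ¬(F ∧ F)))
  [1] ¬T ∨ ¬(F ∨ ¬(F ∧ F))
  [2] F ∨ ¬(F ∨ ¬(F ∧ F))
  [3] ¬(F ∨ ¬(F ∧ F))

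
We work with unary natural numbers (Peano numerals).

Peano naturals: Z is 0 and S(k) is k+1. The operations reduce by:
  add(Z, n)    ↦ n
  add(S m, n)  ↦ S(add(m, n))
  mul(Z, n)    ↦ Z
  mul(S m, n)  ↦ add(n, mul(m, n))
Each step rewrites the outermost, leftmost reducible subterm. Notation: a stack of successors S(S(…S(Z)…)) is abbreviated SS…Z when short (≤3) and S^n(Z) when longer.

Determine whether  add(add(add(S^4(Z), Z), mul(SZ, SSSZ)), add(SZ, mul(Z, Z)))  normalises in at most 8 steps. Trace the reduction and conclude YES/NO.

Answer: NO — after 8 steps the term is S(S(add(S(add(add(SZ, Z), mul(SZ, SSSZ))), add(SZ, mul(Z, Z))))), not yet normal

Reduction:
  start: add(add(add(S^4(Z), Z), mul(SZ, SSSZ)), add(SZ, mul(Z, Z)))
  [1] add(add(S(add(SSSZ, Z)), mul(SZ, SSSZ)), add(SZ, mul(Z, Z)))
  [2] add(S(add(add(SSSZ, Z), mul(SZ, SSSZ))), add(SZ, mul(Z, Z)))
  [3] S(add(add(add(SSSZ, Z), mul(SZ, SSSZ)), add(SZ, mul(Z, Z))))
  [4] S(add(add(S(add(SSZ, Z)), mul(SZ, SSSZ)), add(SZ, mul(Z, Z))))
  [5] S(add(S(add(add(SSZ, Z), mul(SZ, SSSZ))), add(SZ, mul(Z, Z))))
  [6] S(S(add(add(add(SSZ, Z), mul(SZ, SSSZ)), add(SZ, mul(Z, Z)))))
  [7] S(S(add(add(S(add(SZ, Z)), mul(SZ, SSSZ)), add(SZ, mul(Z, Z)))))
  [8] S(S(add(S(add(add(SZ, Z), mul(SZ, SSSZ))), add(SZ, mul(Z, Z)))))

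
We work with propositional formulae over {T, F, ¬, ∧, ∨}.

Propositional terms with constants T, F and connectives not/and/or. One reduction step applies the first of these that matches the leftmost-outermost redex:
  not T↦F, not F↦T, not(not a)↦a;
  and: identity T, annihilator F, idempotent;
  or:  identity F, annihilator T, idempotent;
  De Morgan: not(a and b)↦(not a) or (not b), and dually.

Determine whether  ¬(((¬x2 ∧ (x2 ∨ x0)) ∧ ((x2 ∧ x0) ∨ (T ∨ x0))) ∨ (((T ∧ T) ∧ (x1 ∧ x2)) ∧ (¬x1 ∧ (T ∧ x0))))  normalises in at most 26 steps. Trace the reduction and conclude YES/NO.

  start: ¬(((¬x2 ∧ (x2 ∨ x0)) ∧ ((x2 ∧ x0) ∨ (T ∨ x0))) ∨ (((T ∧ T) ∧ (x1 ∧ x2)) ∧ (¬x1 ∧ (T ∧ x0))))
  →1  ¬((¬x2 ∧ (x2 ∨ x0)) ∧ ((x2 ∧ x0) ∨ (T ∨ x0))) ∧ ¬(((T ∧ T) ∧ (x1 ∧ x2)) ∧ (¬x1 ∧ (T ∧ x0)))
  →2  (¬(¬x2 ∧ (x2 ∨ x0)) ∨ ¬((x2 ∧ x0) ∨ (T ∨ x0))) ∧ ¬(((T ∧ T) ∧ (x1 ∧ x2)) ∧ (¬x1 ∧ (T ∧ x0)))
  →3  ((¬¬x2 ∨ ¬(x2 ∨ x0)) ∨ ¬((x2 ∧ x0) ∨ (T ∨ x0))) ∧ ¬(((T ∧ T) ∧ (x1 ∧ x2)) ∧ (¬x1 ∧ (T ∧ x0)))
  →4  ((x2 ∨ ¬(x2 ∨ x0)) ∨ ¬((x2 ∧ x0) ∨ (T ∨ x0))) ∧ ¬(((T ∧ T) ∧ (x1 ∧ x2)) ∧ (¬x1 ∧ (T ∧ x0)))
  →5  ((x2 ∨ (¬x2 ∧ ¬x0)) ∨ ¬((x2 ∧ x0) ∨ (T ∨ x0))) ∧ ¬(((T ∧ T) ∧ (x1 ∧ x2)) ∧ (¬x1 ∧ (T ∧ x0)))
  →6  ((x2 ∨ (¬x2 ∧ ¬x0)) ∨ (¬(x2 ∧ x0) ∧ ¬(T ∨ x0))) ∧ ¬(((T ∧ T) ∧ (x1 ∧ x2)) ∧ (¬x1 ∧ (T ∧ x0)))
  →7  ((x2 ∨ (¬x2 ∧ ¬x0)) ∨ ((¬x2 ∨ ¬x0) ∧ ¬(T ∨ x0))) ∧ ¬(((T ∧ T) ∧ (x1 ∧ x2)) ∧ (¬x1 ∧ (T ∧ x0)))
  →8  ((x2 ∨ (¬x2 ∧ ¬x0)) ∨ ((¬x2 ∨ ¬x0) ∧ (¬T ∧ ¬x0))) ∧ ¬(((T ∧ T) ∧ (x1 ∧ x2)) ∧ (¬x1 ∧ (T ∧ x0)))
  →9  ((x2 ∨ (¬x2 ∧ ¬x0)) ∨ ((¬x2 ∨ ¬x0) ∧ (F ∧ ¬x0))) ∧ ¬(((T ∧ T) ∧ (x1 ∧ x2)) ∧ (¬x1 ∧ (T ∧ x0)))
  →10  ((x2 ∨ (¬x2 ∧ ¬x0)) ∨ ((¬x2 ∨ ¬x0) ∧ F)) ∧ ¬(((T ∧ T) ∧ (x1 ∧ x2)) ∧ (¬x1 ∧ (T ∧ x0)))
  →11  ((x2 ∨ (¬x2 ∧ ¬x0)) ∨ F) ∧ ¬(((T ∧ T) ∧ (x1 ∧ x2)) ∧ (¬x1 ∧ (T ∧ x0)))
  →12  (x2 ∨ (¬x2 ∧ ¬x0)) ∧ ¬(((T ∧ T) ∧ (x1 ∧ x2)) ∧ (¬x1 ∧ (T ∧ x0)))
  →13  (x2 ∨ (¬x2 ∧ ¬x0)) ∧ (¬((T ∧ T) ∧ (x1 ∧ x2)) ∨ ¬(¬x1 ∧ (T ∧ x0)))
  →14  (x2 ∨ (¬x2 ∧ ¬x0)) ∧ ((¬(T ∧ T) ∨ ¬(x1 ∧ x2)) ∨ ¬(¬x1 ∧ (T ∧ x0)))
  →15  (x2 ∨ (¬x2 ∧ ¬x0)) ∧ (((¬T ∨ ¬T) ∨ ¬(x1 ∧ x2)) ∨ ¬(¬x1 ∧ (T ∧ x0)))
  →16  (x2 ∨ (¬x2 ∧ ¬x0)) ∧ ((¬T ∨ ¬(x1 ∧ x2)) ∨ ¬(¬x1 ∧ (T ∧ x0)))
  →17  (x2 ∨ (¬x2 ∧ ¬x0)) ∧ ((F ∨ ¬(x1 ∧ x2)) ∨ ¬(¬x1 ∧ (T ∧ x0)))
  →18  (x2 ∨ (¬x2 ∧ ¬x0)) ∧ (¬(x1 ∧ x2) ∨ ¬(¬x1 ∧ (T ∧ x0)))
  →19  (x2 ∨ (¬x2 ∧ ¬x0)) ∧ ((¬x1 ∨ ¬x2) ∨ ¬(¬x1 ∧ (T ∧ x0)))
  →20  (x2 ∨ (¬x2 ∧ ¬x0)) ∧ ((¬x1 ∨ ¬x2) ∨ (¬¬x1 ∨ ¬(T ∧ x0)))
  →21  (x2 ∨ (¬x2 ∧ ¬x0)) ∧ ((¬x1 ∨ ¬x2) ∨ (x1 ∨ ¬(T ∧ x0)))
  →22  (x2 ∨ (¬x2 ∧ ¬x0)) ∧ ((¬x1 ∨ ¬x2) ∨ (x1 ∨ (¬T ∨ ¬x0)))
  →23  (x2 ∨ (¬x2 ∧ ¬x0)) ∧ ((¬x1 ∨ ¬x2) ∨ (x1 ∨ (F ∨ ¬x0)))
  →24  (x2 ∨ (¬x2 ∧ ¬x0)) ∧ ((¬x1 ∨ ¬x2) ∨ (x1 ∨ ¬x0))

Answer: YES — reaches normal form (x2 ∨ (¬x2 ∧ ¬x0)) ∧ ((¬x1 ∨ ¬x2) ∨ (x1 ∨ ¬x0)) in 24 ≤ 26 steps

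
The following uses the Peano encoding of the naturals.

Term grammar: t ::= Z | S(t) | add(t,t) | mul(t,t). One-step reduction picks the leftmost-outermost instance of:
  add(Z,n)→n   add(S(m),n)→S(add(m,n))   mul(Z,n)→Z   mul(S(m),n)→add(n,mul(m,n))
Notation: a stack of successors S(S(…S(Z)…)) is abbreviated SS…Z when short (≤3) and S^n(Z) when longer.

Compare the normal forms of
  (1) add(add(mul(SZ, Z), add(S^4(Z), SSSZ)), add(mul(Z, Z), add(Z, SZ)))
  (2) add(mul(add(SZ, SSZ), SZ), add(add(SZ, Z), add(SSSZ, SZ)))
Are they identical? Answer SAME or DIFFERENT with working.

Term A:
  start: add(add(mul(SZ, Z), add(S^4(Z), SSSZ)), add(mul(Z, Z), add(Z, SZ)))
  [1] add(add(add(Z, mul(Z, Z)), add(S^4(Z), SSSZ)), add(mul(Z, Z), add(Z, SZ)))
  [2] add(add(mul(Z, Z), add(S^4(Z), SSSZ)), add(mul(Z, Z), add(Z, SZ)))
  [3] add(add(Z, add(S^4(Z), SSSZ)), add(mul(Z, Z), add(Z, SZ)))
  [4] add(add(S^4(Z), SSSZ), add(mul(Z, Z), add(Z, SZ)))
  [5] add(S(add(SSSZ, SSSZ)), add(mul(Z, Z), add(Z, SZ)))
  [6] S(add(add(SSSZ, SSSZ), add(mul(Z, Z), add(Z, SZ))))
  [7] S(add(S(add(SSZ, SSSZ)), add(mul(Z, Z), add(Z, SZ))))
  [8] S(S(add(add(SSZ, SSSZ), add(mul(Z, Z), add(Z, SZ)))))
  [9] S(S(add(S(add(SZ, SSSZ)), add(mul(Z, Z), add(Z, SZ)))))
  [10] S(S(S(add(add(SZ, SSSZ), add(mul(Z, Z), add(Z, SZ))))))
  [11] S(S(S(add(S(add(Z, SSSZ)), add(mul(Z, Z), add(Z, SZ))))))
  [12] S(S(S(S(add(add(Z, SSSZ), add(mul(Z, Z), add(Z, SZ)))))))
  [13] S(S(S(S(add(SSSZ, add(mul(Z, Z), add(Z, SZ)))))))
  [14] S(S(S(S(S(add(SSZ, add(mul(Z, Z), add(Z, SZ))))))))
  [15] S(S(S(S(S(S(add(SZ, add(mul(Z, Z), add(Z, SZ)))))))))
  [16] S(S(S(S(S(S(S(add(Z, add(mul(Z, Z), add(Z, SZ))))))))))
  [17] S(S(S(S(S(S(S(add(mul(Z, Z), add(Z, SZ)))))))))
  [18] S(S(S(S(S(S(S(add(Z, add(Z, SZ)))))))))
  [19] S(S(S(S(S(S(S(add(Z, SZ))))))))
  [20] S^8(Z)

Term B:
  start: add(mul(add(SZ, SSZ), SZ), add(add(SZ, Z), add(SSSZ, SZ)))
  [1] add(mul(S(add(Z, SSZ)), SZ), add(add(SZ, Z), add(SSSZ, SZ)))
  [2] add(add(SZ, mul(add(Z, SSZ), SZ)), add(add(SZ, Z), add(SSSZ, SZ)))
  [3] add(S(add(Z, mul(add(Z, SSZ), SZ))), add(add(SZ, Z), add(SSSZ, SZ)))
  [4] S(add(add(Z, mul(add(Z, SSZ), SZ)), add(add(SZ, Z), add(SSSZ, SZ))))
  [5] S(add(mul(add(Z, SSZ), SZ), add(add(SZ, Z), add(SSSZ, SZ))))
  [6] S(add(mul(SSZ, SZ), add(add(SZ, Z), add(SSSZ, SZ))))
  [7] S(add(add(SZ, mul(SZ, SZ)), add(add(SZ, Z), add(SSSZ, SZ))))
  [8] S(add(S(add(Z, mul(SZ, SZ))), add(add(SZ, Z), add(SSSZ, SZ))))
  [9] S(S(add(add(Z, mul(SZ, SZ)), add(add(SZ, Z), add(SSSZ, SZ)))))
  [10] S(S(add(mul(SZ, SZ), add(add(SZ, Z), add(SSSZ, SZ)))))
  [11] S(S(add(add(SZ, mul(Z, SZ)), add(add(SZ, Z), add(SSSZ, SZ)))))
  [12] S(S(add(S(add(Z, mul(Z, SZ))), add(add(SZ, Z), add(SSSZ, SZ)))))
  [13] S(S(S(add(add(Z, mul(Z, SZ)), add(add(SZ, Z), add(SSSZ, SZ))))))
  [14] S(S(S(add(mul(Z, SZ), add(add(SZ, Z), add(SSSZ, SZ))))))
  [15] S(S(S(add(Z, add(add(SZ, Z), add(SSSZ, SZ))))))
  [16] S(S(S(add(add(SZ, Z), add(SSSZ, SZ)))))
  [17] S(S(S(add(S(add(Z, Z)), add(SSSZ, SZ)))))
  [18] S(S(S(S(add(add(Z, Z), add(SSSZ, SZ))))))
  [19] S(S(S(S(add(Z, add(SSSZ, SZ))))))
  [20] S(S(S(S(add(SSSZ, SZ)))))
  [21] S(S(S(S(S(add(SSZ, SZ))))))
  [22] S(S(S(S(S(S(add(SZ, SZ)))))))
  [23] S(S(S(S(S(S(S(add(Z, SZ))))))))
  [24] S^8(Z)

Answer: SAME — A ⇓ S^8(Z), B ⇓ S^8(Z)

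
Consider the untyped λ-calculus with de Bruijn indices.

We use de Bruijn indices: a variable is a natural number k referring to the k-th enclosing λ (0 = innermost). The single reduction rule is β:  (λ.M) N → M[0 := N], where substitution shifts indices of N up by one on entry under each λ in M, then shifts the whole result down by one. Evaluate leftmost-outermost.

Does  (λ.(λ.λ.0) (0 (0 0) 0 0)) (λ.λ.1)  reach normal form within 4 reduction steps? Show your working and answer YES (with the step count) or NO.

Answer: YES — reaches normal form λ.0 in 2 ≤ 4 steps

Derivation:
  start: (λ.(λ.λ.0) (0 (0 0) 0 0)) (λ.λ.1)
  →1  (λ.λ.0) ((λ.λ.1) ((λ.λ.1) (λ.λ.1)) (λ.λ.1) (λ.λ.1))
  →2  λ.0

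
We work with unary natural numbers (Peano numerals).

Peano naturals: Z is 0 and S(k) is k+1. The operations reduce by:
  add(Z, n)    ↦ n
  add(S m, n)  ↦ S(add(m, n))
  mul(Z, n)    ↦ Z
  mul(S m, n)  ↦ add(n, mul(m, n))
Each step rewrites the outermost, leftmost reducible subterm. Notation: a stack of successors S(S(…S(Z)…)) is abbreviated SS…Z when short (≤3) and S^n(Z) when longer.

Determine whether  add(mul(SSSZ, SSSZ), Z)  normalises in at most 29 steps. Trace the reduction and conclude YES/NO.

  start: add(mul(SSSZ, SSSZ), Z)
  step 1: add(add(SSSZ, mul(SSZ, SSSZ)), Z)
  step 2: add(S(add(SSZ, mul(SSZ, SSSZ))), Z)
  step 3: S(add(add(SSZ, mul(SSZ, SSSZ)), Z))
  step 4: S(add(S(add(SZ, mul(SSZ, SSSZ))), Z))
  step 5: S(S(add(add(SZ, mul(SSZ, SSSZ)), Z)))
  step 6: S(S(add(S(add(Z, mul(SSZ, SSSZ))), Z)))
  step 7: S(S(S(add(add(Z, mul(SSZ, SSSZ)), Z))))
  step 8: S(S(S(add(mul(SSZ, SSSZ), Z))))
  step 9: S(S(S(add(add(SSSZ, mul(SZ, SSSZ)), Z))))
  step 10: S(S(S(add(S(add(SSZ, mul(SZ, SSSZ))), Z))))
  step 11: S(S(S(S(add(add(SSZ, mul(SZ, SSSZ)), Z)))))
  step 12: S(S(S(S(add(S(add(SZ, mul(SZ, SSSZ))), Z)))))
  step 13: S(S(S(S(S(add(add(SZ, mul(SZ, SSSZ)), Z))))))
  step 14: S(S(S(S(S(add(S(add(Z, mul(SZ, SSSZ))), Z))))))
  step 15: S(S(S(S(S(S(add(add(Z, mul(SZ, SSSZ)), Z)))))))
  step 16: S(S(S(S(S(S(add(mul(SZ, SSSZ), Z)))))))
  step 17: S(S(S(S(S(S(add(add(SSSZ, mul(Z, SSSZ)), Z)))))))
  step 18: S(S(S(S(S(S(add(S(add(SSZ, mul(Z, SSSZ))), Z)))))))
  step 19: S(S(S(S(S(S(S(add(add(SSZ, mul(Z, SSSZ)), Z))))))))
  step 20: S(S(S(S(S(S(S(add(S(add(SZ, mul(Z, SSSZ))), Z))))))))
  step 21: S(S(S(S(S(S(S(S(add(add(SZ, mul(Z, SSSZ)), Z)))))))))
  step 22: S(S(S(S(S(S(S(S(add(S(add(Z, mul(Z, SSSZ))), Z)))))))))
  step 23: S(S(S(S(S(S(S(S(S(add(add(Z, mul(Z, SSSZ)), Z))))))))))
  step 24: S(S(S(S(S(S(S(S(S(add(mul(Z, SSSZ), Z))))))))))
  step 25: S(S(S(S(S(S(S(S(S(add(Z, Z))))))))))
  step 26: S^9(Z)

Answer: YES — reaches normal form S^9(Z) in 26 ≤ 29 steps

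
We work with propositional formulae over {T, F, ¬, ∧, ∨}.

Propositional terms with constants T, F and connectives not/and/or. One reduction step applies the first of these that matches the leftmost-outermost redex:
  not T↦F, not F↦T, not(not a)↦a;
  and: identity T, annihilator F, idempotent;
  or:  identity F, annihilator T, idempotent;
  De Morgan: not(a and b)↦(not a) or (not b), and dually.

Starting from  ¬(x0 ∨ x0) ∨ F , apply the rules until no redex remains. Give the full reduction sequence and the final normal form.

  start: ¬(x0 ∨ x0) ∨ F
  [1] ¬(x0 ∨ x0)
  [2] ¬x0 ∧ ¬x0
  [3] ¬x0

Answer: normal form = ¬x0  (in 3 steps)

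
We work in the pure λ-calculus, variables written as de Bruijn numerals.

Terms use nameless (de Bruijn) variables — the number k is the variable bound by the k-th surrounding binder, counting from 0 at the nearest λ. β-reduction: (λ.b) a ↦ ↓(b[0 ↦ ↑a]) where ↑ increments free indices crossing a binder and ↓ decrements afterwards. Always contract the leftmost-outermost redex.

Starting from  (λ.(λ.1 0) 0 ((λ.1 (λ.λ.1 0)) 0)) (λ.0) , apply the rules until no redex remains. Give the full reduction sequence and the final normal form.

Answer: normal form = λ.λ.1 0  (in 6 steps)

Derivation:
  start: (λ.(λ.1 0) 0 ((λ.1 (λ.λ.1 0)) 0)) (λ.0)
  step 1: (λ.(λ.0) 0) (λ.0) ((λ.(λ.0) (λ.λ.1 0)) (λ.0))
  step 2: (λ.0) (λ.0) ((λ.(λ.0) (λ.λ.1 0)) (λ.0))
  step 3: (λ.0) ((λ.(λ.0) (λ.λ.1 0)) (λ.0))
  step 4: (λ.(λ.0) (λ.λ.1 0)) (λ.0)
  step 5: (λ.0) (λ.λ.1 0)
  step 6: λ.λ.1 0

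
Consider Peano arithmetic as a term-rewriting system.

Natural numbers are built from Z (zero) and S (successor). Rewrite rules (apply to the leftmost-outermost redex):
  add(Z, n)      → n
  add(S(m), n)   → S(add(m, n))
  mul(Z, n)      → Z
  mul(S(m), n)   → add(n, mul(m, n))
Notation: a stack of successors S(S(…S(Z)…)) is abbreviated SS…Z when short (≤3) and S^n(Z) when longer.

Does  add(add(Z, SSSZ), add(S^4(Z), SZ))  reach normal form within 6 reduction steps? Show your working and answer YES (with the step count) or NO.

  start: add(add(Z, SSSZ), add(S^4(Z), SZ))
  [1] add(SSSZ, add(S^4(Z), SZ))
  [2] S(add(SSZ, add(S^4(Z), SZ)))
  [3] S(S(add(SZ, add(S^4(Z), SZ))))
  [4] S(S(S(add(Z, add(S^4(Z), SZ)))))
  [5] S(S(S(add(S^4(Z), SZ))))
  [6] S(S(S(S(add(SSSZ, SZ)))))

Answer: NO — after 6 steps the term is S(S(S(S(add(SSSZ, SZ))))), not yet normal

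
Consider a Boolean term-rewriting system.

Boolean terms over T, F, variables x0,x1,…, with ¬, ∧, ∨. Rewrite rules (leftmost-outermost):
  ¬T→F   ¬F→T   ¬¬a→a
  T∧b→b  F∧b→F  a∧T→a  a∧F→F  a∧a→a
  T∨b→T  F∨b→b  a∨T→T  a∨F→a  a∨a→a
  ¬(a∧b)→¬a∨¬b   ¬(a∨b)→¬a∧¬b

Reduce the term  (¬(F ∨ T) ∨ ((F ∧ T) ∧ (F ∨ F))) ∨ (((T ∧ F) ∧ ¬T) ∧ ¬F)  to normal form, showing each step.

Answer: normal form = F  (in 11 steps)

Derivation:
  start: (¬(F ∨ T) ∨ ((F ∧ T) ∧ (F ∨ F))) ∨ (((T ∧ F) ∧ ¬T) ∧ ¬F)
  →1  ((¬F ∧ ¬T) ∨ ((F ∧ T) ∧ (F ∨ F))) ∨ (((T ∧ F) ∧ ¬T) ∧ ¬F)
  →2  ((T ∧ ¬T) ∨ ((F ∧ T) ∧ (F ∨ F))) ∨ (((T ∧ F) ∧ ¬T) ∧ ¬F)
  →3  (¬T ∨ ((F ∧ T) ∧ (F ∨ F))) ∨ (((T ∧ F) ∧ ¬T) ∧ ¬F)
  →4  (F ∨ ((F ∧ T) ∧ (F ∨ F))) ∨ (((T ∧ F) ∧ ¬T) ∧ ¬F)
  →5  ((F ∧ T) ∧ (F ∨ F)) ∨ (((T ∧ F) ∧ ¬T) ∧ ¬F)
  →6  (F ∧ (F ∨ F)) ∨ (((T ∧ F) ∧ ¬T) ∧ ¬F)
  →7  F ∨ (((T ∧ F) ∧ ¬T) ∧ ¬F)
  →8  ((T ∧ F) ∧ ¬T) ∧ ¬F
  →9  (F ∧ ¬T) ∧ ¬F
  →10  F ∧ ¬F
  →11  F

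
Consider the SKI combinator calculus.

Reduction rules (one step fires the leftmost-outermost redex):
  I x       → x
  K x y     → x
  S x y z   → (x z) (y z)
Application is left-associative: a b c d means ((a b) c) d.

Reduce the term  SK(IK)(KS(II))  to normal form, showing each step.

Answer: normal form = S  (in 3 steps)

Working:
  start: SK(IK)(KS(II))
  →1  K(KS(II))(IK(KS(II)))
  →2  KS(II)
  →3  S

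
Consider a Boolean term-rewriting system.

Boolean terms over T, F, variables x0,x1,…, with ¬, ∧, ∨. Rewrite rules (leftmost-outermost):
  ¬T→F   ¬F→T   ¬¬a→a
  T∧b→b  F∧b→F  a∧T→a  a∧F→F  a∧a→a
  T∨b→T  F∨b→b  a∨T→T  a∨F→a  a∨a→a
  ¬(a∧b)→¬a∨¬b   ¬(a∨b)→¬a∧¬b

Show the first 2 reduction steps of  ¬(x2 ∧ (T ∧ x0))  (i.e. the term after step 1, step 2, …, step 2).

  start: ¬(x2 ∧ (T ∧ x0))
  →1  ¬x2 ∨ ¬(T ∧ x0)
  →2  ¬x2 ∨ (¬T ∨ ¬x0)

Answer: after 2 steps: ¬x2 ∨ (¬T ∨ ¬x0)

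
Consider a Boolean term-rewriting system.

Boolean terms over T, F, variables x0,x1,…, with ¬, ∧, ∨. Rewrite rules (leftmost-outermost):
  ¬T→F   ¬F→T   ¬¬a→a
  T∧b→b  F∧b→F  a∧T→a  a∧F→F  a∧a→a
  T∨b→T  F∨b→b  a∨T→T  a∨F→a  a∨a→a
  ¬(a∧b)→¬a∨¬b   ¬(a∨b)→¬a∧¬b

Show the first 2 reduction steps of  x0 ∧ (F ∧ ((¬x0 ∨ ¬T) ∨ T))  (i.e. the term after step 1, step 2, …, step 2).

Answer: after 2 steps: F

Working:
  start: x0 ∧ (F ∧ ((¬x0 ∨ ¬T) ∨ T))
  [1] x0 ∧ F
  [2] F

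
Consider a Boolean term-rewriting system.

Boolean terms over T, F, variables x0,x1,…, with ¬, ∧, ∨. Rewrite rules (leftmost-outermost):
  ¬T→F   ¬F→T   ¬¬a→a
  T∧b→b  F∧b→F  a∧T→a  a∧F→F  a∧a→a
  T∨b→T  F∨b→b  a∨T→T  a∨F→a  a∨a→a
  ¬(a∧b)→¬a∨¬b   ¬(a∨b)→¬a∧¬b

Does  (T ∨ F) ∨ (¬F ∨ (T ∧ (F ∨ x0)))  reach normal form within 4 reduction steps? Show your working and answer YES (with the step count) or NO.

Answer: YES — reaches normal form T in 2 ≤ 4 steps

Working:
  start: (T ∨ F) ∨ (¬F ∨ (T ∧ (F ∨ x0)))
  [1] T ∨ (¬F ∨ (T ∧ (F ∨ x0)))
  [2] T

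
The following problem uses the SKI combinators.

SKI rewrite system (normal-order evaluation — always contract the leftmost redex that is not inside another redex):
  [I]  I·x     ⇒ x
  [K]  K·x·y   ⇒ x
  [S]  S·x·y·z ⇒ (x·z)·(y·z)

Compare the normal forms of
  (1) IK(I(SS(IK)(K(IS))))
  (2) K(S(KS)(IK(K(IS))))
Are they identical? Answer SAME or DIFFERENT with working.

Term A:
  start: IK(I(SS(IK)(K(IS))))
  →1  K(I(SS(IK)(K(IS))))
  →2  K(SS(IK)(K(IS)))
  →3  K(S(K(IS))(IK(K(IS))))
  →4  K(S(KS)(IK(K(IS))))
  →5  K(S(KS)(K(K(IS))))
  →6  K(S(KS)(K(KS)))

Term B:
  start: K(S(KS)(IK(K(IS))))
  →1  K(S(KS)(K(K(IS))))
  →2  K(S(KS)(K(KS)))

Answer: SAME — A ⇓ K(S(KS)(K(KS))), B ⇓ K(S(KS)(K(KS)))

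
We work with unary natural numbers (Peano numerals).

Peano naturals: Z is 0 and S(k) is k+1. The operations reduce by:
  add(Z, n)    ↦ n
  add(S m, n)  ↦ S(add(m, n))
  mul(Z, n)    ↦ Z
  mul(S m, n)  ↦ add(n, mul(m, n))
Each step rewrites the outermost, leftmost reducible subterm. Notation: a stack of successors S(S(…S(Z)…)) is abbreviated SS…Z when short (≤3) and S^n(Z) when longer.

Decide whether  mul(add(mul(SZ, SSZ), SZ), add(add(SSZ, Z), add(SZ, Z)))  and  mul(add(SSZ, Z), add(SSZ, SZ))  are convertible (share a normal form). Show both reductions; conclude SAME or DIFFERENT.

Term A:
  start: mul(add(mul(SZ, SSZ), SZ), add(add(SSZ, Z), add(SZ, Z)))
  [1] mul(add(add(SSZ, mul(Z, SSZ)), SZ), add(add(SSZ, Z), add(SZ, Z)))
  [2] mul(add(S(add(SZ, mul(Z, SSZ))), SZ), add(add(SSZ, Z), add(SZ, Z)))
  [3] mul(S(add(add(SZ, mul(Z, SSZ)), SZ)), add(add(SSZ, Z), add(SZ, Z)))
  [4] add(add(add(SSZ, Z), add(SZ, Z)), mul(add(add(SZ, mul(Z, SSZ)), SZ), add(add(SSZ, Z), add(SZ, Z))))
  [5] add(add(S(add(SZ, Z)), add(SZ, Z)), mul(add(add(SZ, mul(Z, SSZ)), SZ), add(add(SSZ, Z), add(SZ, Z))))
  [6] add(S(add(add(SZ, Z), add(SZ, Z))), mul(add(add(SZ, mul(Z, SSZ)), SZ), add(add(SSZ, Z), add(SZ, Z))))
  [7] S(add(add(add(SZ, Z), add(SZ, Z)), mul(add(add(SZ, mul(Z, SSZ)), SZ), add(add(SSZ, Z), add(SZ, Z)))))
  [8] S(add(add(S(add(Z, Z)), add(SZ, Z)), mul(add(add(SZ, mul(Z, SSZ)), SZ), add(add(SSZ, Z), add(SZ, Z)))))
  [9] S(add(S(add(add(Z, Z), add(SZ, Z))), mul(add(add(SZ, mul(Z, SSZ)), SZ), add(add(SSZ, Z), add(SZ, Z)))))
  [10] S(S(add(add(add(Z, Z), add(SZ, Z)), mul(add(add(SZ, mul(Z, SSZ)), SZ), add(add(SSZ, Z), add(SZ, Z))))))
  [11] S(S(add(add(Z, add(SZ, Z)), mul(add(add(SZ, mul(Z, SSZ)), SZ), add(add(SSZ, Z), add(SZ, Z))))))
  [12] S(S(add(add(SZ, Z), mul(add(add(SZ, mul(Z, SSZ)), SZ), add(add(SSZ, Z), add(SZ, Z))))))
  [13] S(S(add(S(add(Z, Z)), mul(add(add(SZ, mul(Z, SSZ)), SZ), add(add(SSZ, Z), add(SZ, Z))))))
  [14] S(S(S(add(add(Z, Z), mul(add(add(SZ, mul(Z, SSZ)), SZ), add(add(SSZ, Z), add(SZ, Z)))))))
  [15] S(S(S(add(Z, mul(add(add(SZ, mul(Z, SSZ)), SZ), add(add(SSZ, Z), add(SZ, Z)))))))
  [16] S(S(S(mul(add(add(SZ, mul(Z, SSZ)), SZ), add(add(SSZ, Z), add(SZ, Z))))))
  [17] S(S(S(mul(add(S(add(Z, mul(Z, SSZ))), SZ), add(add(SSZ, Z), add(SZ, Z))))))
  [18] S(S(S(mul(S(add(add(Z, mul(Z, SSZ)), SZ)), add(add(SSZ, Z), add(SZ, Z))))))
  [19] S(S(S(add(add(add(SSZ, Z), add(SZ, Z)), mul(add(add(Z, mul(Z, SSZ)), SZ), add(add(SSZ, Z), add(SZ, Z)))))))
  [20] S(S(S(add(add(S(add(SZ, Z)), add(SZ, Z)), mul(add(add(Z, mul(Z, SSZ)), SZ), add(add(SSZ, Z), add(SZ, Z)))))))
  [21] S(S(S(add(S(add(add(SZ, Z), add(SZ, Z))), mul(add(add(Z, mul(Z, SSZ)), SZ), add(add(SSZ, Z), add(SZ, Z)))))))
  [22] S(S(S(S(add(add(add(SZ, Z), add(SZ, Z)), mul(add(add(Z, mul(Z, SSZ)), SZ), add(add(SSZ, Z), add(SZ, Z))))))))
  [23] S(S(S(S(add(add(S(add(Z, Z)), add(SZ, Z)), mul(add(add(Z, mul(Z, SSZ)), SZ), add(add(SSZ, Z), add(SZ, Z))))))))
  [24] S(S(S(S(add(S(add(add(Z, Z), add(SZ, Z))), mul(add(add(Z, mul(Z, SSZ)), SZ), add(add(SSZ, Z), add(SZ, Z))))))))
  [25] S(S(S(S(S(add(add(add(Z, Z), add(SZ, Z)), mul(add(add(Z, mul(Z, SSZ)), SZ), add(add(SSZ, Z), add(SZ, Z)))))))))
  [26] S(S(S(S(S(add(add(Z, add(SZ, Z)), mul(add(add(Z, mul(Z, SSZ)), SZ), add(add(SSZ, Z), add(SZ, Z)))))))))
  [27] S(S(S(S(S(add(add(SZ, Z), mul(add(add(Z, mul(Z, SSZ)), SZ), add(add(SSZ, Z), add(SZ, Z)))))))))
  [28] S(S(S(S(S(add(S(add(Z, Z)), mul(add(add(Z, mul(Z, SSZ)), SZ), add(add(SSZ, Z), add(SZ, Z)))))))))
  [29] S(S(S(S(S(S(add(add(Z, Z), mul(add(add(Z, mul(Z, SSZ)), SZ), add(add(SSZ, Z), add(SZ, Z))))))))))
  [30] S(S(S(S(S(S(add(Z, mul(add(add(Z, mul(Z, SSZ)), SZ), add(add(SSZ, Z), add(SZ, Z))))))))))
  [31] S(S(S(S(S(S(mul(add(add(Z, mul(Z, SSZ)), SZ), add(add(SSZ, Z), add(SZ, Z)))))))))
  [32] S(S(S(S(S(S(mul(add(mul(Z, SSZ), SZ), add(add(SSZ, Z), add(SZ, Z)))))))))
  [33] S(S(S(S(S(S(mul(add(Z, SZ), add(add(SSZ, Z), add(SZ, Z)))))))))
  [34] S(S(S(S(S(S(mul(SZ, add(add(SSZ, Z), add(SZ, Z)))))))))
  [35] S(S(S(S(S(S(add(add(add(SSZ, Z), add(SZ, Z)), mul(Z, add(add(SSZ, Z), add(SZ, Z))))))))))
  [36] S(S(S(S(S(S(add(add(S(add(SZ, Z)), add(SZ, Z)), mul(Z, add(add(SSZ, Z), add(SZ, Z))))))))))
  [37] S(S(S(S(S(S(add(S(add(add(SZ, Z), add(SZ, Z))), mul(Z, add(add(SSZ, Z), add(SZ, Z))))))))))
  [38] S(S(S(S(S(S(S(add(add(add(SZ, Z), add(SZ, Z)), mul(Z, add(add(SSZ, Z), add(SZ, Z)))))))))))
  [39] S(S(S(S(S(S(S(add(add(S(add(Z, Z)), add(SZ, Z)), mul(Z, add(add(SSZ, Z), add(SZ, Z)))))))))))
  [40] S(S(S(S(S(S(S(add(S(add(add(Z, Z), add(SZ, Z))), mul(Z, add(add(SSZ, Z), add(SZ, Z)))))))))))
  [41] S(S(S(S(S(S(S(S(add(add(add(Z, Z), add(SZ, Z)), mul(Z, add(add(SSZ, Z), add(SZ, Z))))))))))))
  [42] S(S(S(S(S(S(S(S(add(add(Z, add(SZ, Z)), mul(Z, add(add(SSZ, Z), add(SZ, Z))))))))))))
  [43] S(S(S(S(S(S(S(S(add(add(SZ, Z), mul(Z, add(add(SSZ, Z), add(SZ, Z))))))))))))
  [44] S(S(S(S(S(S(S(S(add(S(add(Z, Z)), mul(Z, add(add(SSZ, Z), add(SZ, Z))))))))))))
  [45] S(S(S(S(S(S(S(S(S(add(add(Z, Z), mul(Z, add(add(SSZ, Z), add(SZ, Z)))))))))))))
  [46] S(S(S(S(S(S(S(S(S(add(Z, mul(Z, add(add(SSZ, Z), add(SZ, Z)))))))))))))
  [47] S(S(S(S(S(S(S(S(S(mul(Z, add(add(SSZ, Z), add(SZ, Z))))))))))))
  [48] S^9(Z)

Term B:
  start: mul(add(SSZ, Z), add(SSZ, SZ))
  [1] mul(S(add(SZ, Z)), add(SSZ, SZ))
  [2] add(add(SSZ, SZ), mul(add(SZ, Z), add(SSZ, SZ)))
  [3] add(S(add(SZ, SZ)), mul(add(SZ, Z), add(SSZ, SZ)))
  [4] S(add(add(SZ, SZ), mul(add(SZ, Z), add(SSZ, SZ))))
  [5] S(add(S(add(Z, SZ)), mul(add(SZ, Z), add(SSZ, SZ))))
  [6] S(S(add(add(Z, SZ), mul(add(SZ, Z), add(SSZ, SZ)))))
  [7] S(S(add(SZ, mul(add(SZ, Z), add(SSZ, SZ)))))
  [8] S(S(S(add(Z, mul(add(SZ, Z), add(SSZ, SZ))))))
  [9] S(S(S(mul(add(SZ, Z), add(SSZ, SZ)))))
  [10] S(S(S(mul(S(add(Z, Z)), add(SSZ, SZ)))))
  [11] S(S(S(add(add(SSZ, SZ), mul(add(Z, Z), add(SSZ, SZ))))))
  [12] S(S(S(add(S(add(SZ, SZ)), mul(add(Z, Z), add(SSZ, SZ))))))
  [13] S(S(S(S(add(add(SZ, SZ), mul(add(Z, Z), add(SSZ, SZ)))))))
  [14] S(S(S(S(add(S(add(Z, SZ)), mul(add(Z, Z), add(SSZ, SZ)))))))
  [15] S(S(S(S(S(add(add(Z, SZ), mul(add(Z, Z), add(SSZ, SZ))))))))
  [16] S(S(S(S(S(add(SZ, mul(add(Z, Z), add(SSZ, SZ))))))))
  [17] S(S(S(S(S(S(add(Z, mul(add(Z, Z), add(SSZ, SZ)))))))))
  [18] S(S(S(S(S(S(mul(add(Z, Z), add(SSZ, SZ))))))))
  [19] S(S(S(S(S(S(mul(Z, add(SSZ, SZ))))))))
  [20] S^6(Z)

Answer: DIFFERENT — A ⇓ S^9(Z), B ⇓ S^6(Z)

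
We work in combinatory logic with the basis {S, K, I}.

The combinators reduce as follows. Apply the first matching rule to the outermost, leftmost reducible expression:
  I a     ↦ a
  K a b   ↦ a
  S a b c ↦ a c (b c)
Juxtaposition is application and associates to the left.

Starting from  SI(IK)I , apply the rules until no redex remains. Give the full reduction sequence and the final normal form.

  start: SI(IK)I
  [1] II(IKI)
  [2] I(IKI)
  [3] IKI
  [4] KI

Answer: normal form = KI  (in 4 steps)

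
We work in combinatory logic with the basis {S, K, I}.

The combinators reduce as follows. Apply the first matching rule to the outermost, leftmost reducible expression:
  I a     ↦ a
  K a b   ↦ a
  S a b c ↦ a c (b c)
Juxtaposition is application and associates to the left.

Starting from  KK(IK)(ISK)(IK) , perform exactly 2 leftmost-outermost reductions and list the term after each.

Answer: after 2 steps: ISK

Derivation:
  start: KK(IK)(ISK)(IK)
  step 1: K(ISK)(IK)
  step 2: ISK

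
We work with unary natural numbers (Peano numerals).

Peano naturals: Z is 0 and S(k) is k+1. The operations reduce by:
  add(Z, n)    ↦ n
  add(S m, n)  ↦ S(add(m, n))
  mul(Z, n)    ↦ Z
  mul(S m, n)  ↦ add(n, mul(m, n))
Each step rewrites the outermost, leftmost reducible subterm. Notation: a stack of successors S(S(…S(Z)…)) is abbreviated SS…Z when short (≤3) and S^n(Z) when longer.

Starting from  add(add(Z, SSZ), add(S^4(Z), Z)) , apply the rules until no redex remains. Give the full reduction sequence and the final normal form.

Answer: normal form = S^6(Z)  (in 9 steps)

Derivation:
  start: add(add(Z, SSZ), add(S^4(Z), Z))
  step 1: add(SSZ, add(S^4(Z), Z))
  step 2: S(add(SZ, add(S^4(Z), Z)))
  step 3: S(S(add(Z, add(S^4(Z), Z))))
  step 4: S(S(add(S^4(Z), Z)))
  step 5: S(S(S(add(SSSZ, Z))))
  step 6: S(S(S(S(add(SSZ, Z)))))
  step 7: S(S(S(S(S(add(SZ, Z))))))
  step 8: S(S(S(S(S(S(add(Z, Z)))))))
  step 9: S^6(Z)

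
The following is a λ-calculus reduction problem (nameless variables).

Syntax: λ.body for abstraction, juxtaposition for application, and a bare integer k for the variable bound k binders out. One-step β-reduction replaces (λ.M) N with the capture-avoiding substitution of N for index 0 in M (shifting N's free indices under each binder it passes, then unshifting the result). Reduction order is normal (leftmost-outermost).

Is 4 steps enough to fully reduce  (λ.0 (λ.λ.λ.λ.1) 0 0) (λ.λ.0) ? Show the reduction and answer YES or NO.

Answer: YES — reaches normal form λ.0 in 4 ≤ 4 steps

Working:
  start: (λ.0 (λ.λ.λ.λ.1) 0 0) (λ.λ.0)
  →1  (λ.λ.0) (λ.λ.λ.λ.1) (λ.λ.0) (λ.λ.0)
  →2  (λ.0) (λ.λ.0) (λ.λ.0)
  →3  (λ.λ.0) (λ.λ.0)
  →4  λ.0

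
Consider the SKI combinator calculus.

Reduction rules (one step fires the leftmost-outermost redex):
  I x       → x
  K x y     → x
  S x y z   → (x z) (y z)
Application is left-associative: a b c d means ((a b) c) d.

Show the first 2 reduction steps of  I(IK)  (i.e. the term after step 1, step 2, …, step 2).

  start: I(IK)
  →1  IK
  →2  K

Answer: after 2 steps: K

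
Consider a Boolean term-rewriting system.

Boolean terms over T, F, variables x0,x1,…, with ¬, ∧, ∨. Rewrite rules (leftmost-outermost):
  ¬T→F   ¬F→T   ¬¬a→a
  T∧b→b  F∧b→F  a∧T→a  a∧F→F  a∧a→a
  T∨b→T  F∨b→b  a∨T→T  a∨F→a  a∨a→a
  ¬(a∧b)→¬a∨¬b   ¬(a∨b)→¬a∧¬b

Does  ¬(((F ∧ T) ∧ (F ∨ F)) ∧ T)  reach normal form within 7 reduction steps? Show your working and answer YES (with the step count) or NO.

  start: ¬(((F ∧ T) ∧ (F ∨ F)) ∧ T)
  [1] ¬((F ∧ T) ∧ (F ∨ F)) ∨ ¬T
  [2] (¬(F ∧ T) ∨ ¬(F ∨ F)) ∨ ¬T
  [3] ((¬F ∨ ¬T) ∨ ¬(F ∨ F)) ∨ ¬T
  [4] ((T ∨ ¬T) ∨ ¬(F ∨ F)) ∨ ¬T
  [5] (T ∨ ¬(F ∨ F)) ∨ ¬T
  [6] T ∨ ¬T
  [7] T

Answer: YES — reaches normal form T in 7 ≤ 7 steps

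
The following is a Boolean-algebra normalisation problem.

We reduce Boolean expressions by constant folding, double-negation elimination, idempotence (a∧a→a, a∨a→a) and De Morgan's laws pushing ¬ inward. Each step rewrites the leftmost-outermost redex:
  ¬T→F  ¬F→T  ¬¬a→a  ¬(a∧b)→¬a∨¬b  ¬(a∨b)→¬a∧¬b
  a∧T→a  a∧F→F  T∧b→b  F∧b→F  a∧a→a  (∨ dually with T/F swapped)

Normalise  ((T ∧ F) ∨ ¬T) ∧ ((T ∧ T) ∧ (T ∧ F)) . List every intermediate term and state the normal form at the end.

Answer: normal form = F  (in 4 steps)

Working:
  start: ((T ∧ F) ∨ ¬T) ∧ ((T ∧ T) ∧ (T ∧ F))
  step 1: (F ∨ ¬T) ∧ ((T ∧ T) ∧ (T ∧ F))
  step 2: ¬T ∧ ((T ∧ T) ∧ (T ∧ F))
  step 3: F ∧ ((T ∧ T) ∧ (T ∧ F))
  step 4: F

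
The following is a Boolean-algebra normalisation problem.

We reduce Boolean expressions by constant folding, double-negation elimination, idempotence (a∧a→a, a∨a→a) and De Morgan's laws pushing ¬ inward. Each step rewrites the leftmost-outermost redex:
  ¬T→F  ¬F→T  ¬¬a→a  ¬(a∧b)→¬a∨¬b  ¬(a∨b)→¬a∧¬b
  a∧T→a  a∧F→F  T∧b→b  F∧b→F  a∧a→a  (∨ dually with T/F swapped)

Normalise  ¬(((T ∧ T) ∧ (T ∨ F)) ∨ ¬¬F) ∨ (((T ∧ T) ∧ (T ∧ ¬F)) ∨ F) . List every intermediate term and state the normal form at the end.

  start: ¬(((T ∧ T) ∧ (T ∨ F)) ∨ ¬¬F) ∨ (((T ∧ T) ∧ (T ∧ ¬F)) ∨ F)
  [1] (¬((T ∧ T) ∧ (T ∨ F)) ∧ ¬¬¬F) ∨ (((T ∧ T) ∧ (T ∧ ¬F)) ∨ F)
  [2] ((¬(T ∧ T) ∨ ¬(T ∨ F)) ∧ ¬¬¬F) ∨ (((T ∧ T) ∧ (T ∧ ¬F)) ∨ F)
  [3] (((¬T ∨ ¬T) ∨ ¬(T ∨ F)) ∧ ¬¬¬F) ∨ (((T ∧ T) ∧ (T ∧ ¬F)) ∨ F)
  [4] ((¬T ∨ ¬(T ∨ F)) ∧ ¬¬¬F) ∨ (((T ∧ T) ∧ (T ∧ ¬F)) ∨ F)
  [5] ((F ∨ ¬(T ∨ F)) ∧ ¬¬¬F) ∨ (((T ∧ T) ∧ (T ∧ ¬F)) ∨ F)
  [6] (¬(T ∨ F) ∧ ¬¬¬F) ∨ (((T ∧ T) ∧ (T ∧ ¬F)) ∨ F)
  [7] ((¬T ∧ ¬F) ∧ ¬¬¬F) ∨ (((T ∧ T) ∧ (T ∧ ¬F)) ∨ F)
  [8] ((F ∧ ¬F) ∧ ¬¬¬F) ∨ (((T ∧ T) ∧ (T ∧ ¬F)) ∨ F)
  [9] (F ∧ ¬¬¬F) ∨ (((T ∧ T) ∧ (T ∧ ¬F)) ∨ F)
  [10] F ∨ (((T ∧ T) ∧ (T ∧ ¬F)) ∨ F)
  [11] ((T ∧ T) ∧ (T ∧ ¬F)) ∨ F
  [12] (T ∧ T) ∧ (T ∧ ¬F)
  [13] T ∧ (T ∧ ¬F)
  [14] T ∧ ¬F
  [15] ¬F
  [16] T

Answer: normal form = T  (in 16 steps)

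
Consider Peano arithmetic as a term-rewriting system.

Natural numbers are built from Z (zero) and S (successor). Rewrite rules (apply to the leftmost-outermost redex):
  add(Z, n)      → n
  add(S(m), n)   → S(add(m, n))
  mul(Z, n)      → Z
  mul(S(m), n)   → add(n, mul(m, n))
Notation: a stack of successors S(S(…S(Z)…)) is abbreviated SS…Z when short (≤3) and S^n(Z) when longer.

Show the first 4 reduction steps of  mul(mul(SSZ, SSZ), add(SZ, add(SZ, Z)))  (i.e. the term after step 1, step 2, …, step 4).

Answer: after 4 steps: add(S(add(Z, add(SZ, Z))), mul(add(SZ, mul(SZ, SSZ)), add(SZ, add(SZ, Z))))

Derivation:
  start: mul(mul(SSZ, SSZ), add(SZ, add(SZ, Z)))
  step 1: mul(add(SSZ, mul(SZ, SSZ)), add(SZ, add(SZ, Z)))
  step 2: mul(S(add(SZ, mul(SZ, SSZ))), add(SZ, add(SZ, Z)))
  step 3: add(add(SZ, add(SZ, Z)), mul(add(SZ, mul(SZ, SSZ)), add(SZ, add(SZ, Z))))
  step 4: add(S(add(Z, add(SZ, Z))), mul(add(SZ, mul(SZ, SSZ)), add(SZ, add(SZ, Z))))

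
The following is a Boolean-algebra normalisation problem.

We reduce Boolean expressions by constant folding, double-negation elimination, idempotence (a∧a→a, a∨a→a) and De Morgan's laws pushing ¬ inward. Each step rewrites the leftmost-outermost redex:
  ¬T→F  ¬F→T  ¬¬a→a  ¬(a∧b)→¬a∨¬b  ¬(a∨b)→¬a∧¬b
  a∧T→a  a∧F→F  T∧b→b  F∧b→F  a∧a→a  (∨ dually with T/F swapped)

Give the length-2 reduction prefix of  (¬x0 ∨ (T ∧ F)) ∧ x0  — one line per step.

Answer: after 2 steps: ¬x0 ∧ x0

Working:
  start: (¬x0 ∨ (T ∧ F)) ∧ x0
  →1  (¬x0 ∨ F) ∧ x0
  →2  ¬x0 ∧ x0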